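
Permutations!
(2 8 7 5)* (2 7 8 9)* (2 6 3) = (2 9 6 3)(5 7) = [0, 1, 9, 2, 4, 7, 3, 5, 8, 6]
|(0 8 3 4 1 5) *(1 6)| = 7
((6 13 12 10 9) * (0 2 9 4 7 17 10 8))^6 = (0 8 12 13 6 9 2)(4 17)(7 10)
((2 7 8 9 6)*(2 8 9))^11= (2 7 9 6 8)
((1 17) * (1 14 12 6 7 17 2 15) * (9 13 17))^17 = ((1 2 15)(6 7 9 13 17 14 12))^17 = (1 15 2)(6 13 12 9 14 7 17)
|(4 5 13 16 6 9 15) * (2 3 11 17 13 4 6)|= 6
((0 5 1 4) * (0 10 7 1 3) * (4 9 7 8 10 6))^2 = ((0 5 3)(1 9 7)(4 6)(8 10))^2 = (10)(0 3 5)(1 7 9)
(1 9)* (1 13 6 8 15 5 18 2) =(1 9 13 6 8 15 5 18 2) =[0, 9, 1, 3, 4, 18, 8, 7, 15, 13, 10, 11, 12, 6, 14, 5, 16, 17, 2]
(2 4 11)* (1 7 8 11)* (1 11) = (1 7 8)(2 4 11) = [0, 7, 4, 3, 11, 5, 6, 8, 1, 9, 10, 2]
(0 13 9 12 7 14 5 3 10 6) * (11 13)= [11, 1, 2, 10, 4, 3, 0, 14, 8, 12, 6, 13, 7, 9, 5]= (0 11 13 9 12 7 14 5 3 10 6)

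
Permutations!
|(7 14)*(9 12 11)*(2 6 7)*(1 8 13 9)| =12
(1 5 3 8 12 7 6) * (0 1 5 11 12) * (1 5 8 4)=(0 5 3 4 1 11 12 7 6 8)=[5, 11, 2, 4, 1, 3, 8, 6, 0, 9, 10, 12, 7]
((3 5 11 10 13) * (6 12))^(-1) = ((3 5 11 10 13)(6 12))^(-1) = (3 13 10 11 5)(6 12)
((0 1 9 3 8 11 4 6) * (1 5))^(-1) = ((0 5 1 9 3 8 11 4 6))^(-1) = (0 6 4 11 8 3 9 1 5)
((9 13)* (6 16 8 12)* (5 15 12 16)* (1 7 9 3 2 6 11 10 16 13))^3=(2 15 10 13 6 12 16 3 5 11 8)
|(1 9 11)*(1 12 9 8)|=6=|(1 8)(9 11 12)|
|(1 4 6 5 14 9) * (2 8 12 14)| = 9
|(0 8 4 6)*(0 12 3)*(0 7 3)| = 10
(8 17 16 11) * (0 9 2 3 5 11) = (0 9 2 3 5 11 8 17 16) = [9, 1, 3, 5, 4, 11, 6, 7, 17, 2, 10, 8, 12, 13, 14, 15, 0, 16]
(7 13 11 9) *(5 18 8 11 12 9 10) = (5 18 8 11 10)(7 13 12 9) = [0, 1, 2, 3, 4, 18, 6, 13, 11, 7, 5, 10, 9, 12, 14, 15, 16, 17, 8]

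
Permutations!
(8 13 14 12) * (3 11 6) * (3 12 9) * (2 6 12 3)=[0, 1, 6, 11, 4, 5, 3, 7, 13, 2, 10, 12, 8, 14, 9]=(2 6 3 11 12 8 13 14 9)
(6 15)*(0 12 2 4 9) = [12, 1, 4, 3, 9, 5, 15, 7, 8, 0, 10, 11, 2, 13, 14, 6] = (0 12 2 4 9)(6 15)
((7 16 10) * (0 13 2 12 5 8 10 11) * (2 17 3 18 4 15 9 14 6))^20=(0 17 18 15 14 2 5 10 16)(3 4 9 6 12 8 7 11 13)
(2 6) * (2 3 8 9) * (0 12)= (0 12)(2 6 3 8 9)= [12, 1, 6, 8, 4, 5, 3, 7, 9, 2, 10, 11, 0]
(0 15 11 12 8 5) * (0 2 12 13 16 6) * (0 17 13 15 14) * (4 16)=(0 14)(2 12 8 5)(4 16 6 17 13)(11 15)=[14, 1, 12, 3, 16, 2, 17, 7, 5, 9, 10, 15, 8, 4, 0, 11, 6, 13]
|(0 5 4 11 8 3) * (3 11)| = 4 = |(0 5 4 3)(8 11)|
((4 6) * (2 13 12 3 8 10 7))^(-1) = ((2 13 12 3 8 10 7)(4 6))^(-1) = (2 7 10 8 3 12 13)(4 6)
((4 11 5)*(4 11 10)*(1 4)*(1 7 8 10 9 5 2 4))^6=(2 4 9 5 11)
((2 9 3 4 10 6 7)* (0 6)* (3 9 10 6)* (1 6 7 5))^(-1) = (0 10 2 7 4 3)(1 5 6)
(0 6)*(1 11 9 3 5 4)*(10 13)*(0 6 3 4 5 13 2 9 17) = (0 3 13 10 2 9 4 1 11 17) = [3, 11, 9, 13, 1, 5, 6, 7, 8, 4, 2, 17, 12, 10, 14, 15, 16, 0]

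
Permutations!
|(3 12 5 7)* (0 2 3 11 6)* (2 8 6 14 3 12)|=21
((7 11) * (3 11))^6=(11)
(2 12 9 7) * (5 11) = [0, 1, 12, 3, 4, 11, 6, 2, 8, 7, 10, 5, 9] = (2 12 9 7)(5 11)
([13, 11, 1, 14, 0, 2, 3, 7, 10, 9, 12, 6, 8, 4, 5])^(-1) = [4, 2, 5, 6, 13, 14, 11, 7, 12, 9, 8, 1, 10, 0, 3]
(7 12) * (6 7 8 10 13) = (6 7 12 8 10 13) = [0, 1, 2, 3, 4, 5, 7, 12, 10, 9, 13, 11, 8, 6]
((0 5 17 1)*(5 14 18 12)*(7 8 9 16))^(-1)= (0 1 17 5 12 18 14)(7 16 9 8)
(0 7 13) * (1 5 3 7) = (0 1 5 3 7 13) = [1, 5, 2, 7, 4, 3, 6, 13, 8, 9, 10, 11, 12, 0]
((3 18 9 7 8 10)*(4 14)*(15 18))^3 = (3 9 10 18 8 15 7)(4 14)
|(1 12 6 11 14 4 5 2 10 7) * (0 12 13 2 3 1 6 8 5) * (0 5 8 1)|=|(0 12 1 13 2 10 7 6 11 14 4 5 3)|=13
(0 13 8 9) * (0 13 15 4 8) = (0 15 4 8 9 13) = [15, 1, 2, 3, 8, 5, 6, 7, 9, 13, 10, 11, 12, 0, 14, 4]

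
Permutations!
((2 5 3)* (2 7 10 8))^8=(2 3 10)(5 7 8)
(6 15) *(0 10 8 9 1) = (0 10 8 9 1)(6 15) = [10, 0, 2, 3, 4, 5, 15, 7, 9, 1, 8, 11, 12, 13, 14, 6]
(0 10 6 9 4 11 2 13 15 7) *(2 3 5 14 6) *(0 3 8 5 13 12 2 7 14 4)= (0 10 7 3 13 15 14 6 9)(2 12)(4 11 8 5)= [10, 1, 12, 13, 11, 4, 9, 3, 5, 0, 7, 8, 2, 15, 6, 14]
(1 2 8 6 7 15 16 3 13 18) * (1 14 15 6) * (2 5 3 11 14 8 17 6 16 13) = [0, 5, 17, 2, 4, 3, 7, 16, 1, 9, 10, 14, 12, 18, 15, 13, 11, 6, 8] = (1 5 3 2 17 6 7 16 11 14 15 13 18 8)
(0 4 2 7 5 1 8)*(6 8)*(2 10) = (0 4 10 2 7 5 1 6 8) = [4, 6, 7, 3, 10, 1, 8, 5, 0, 9, 2]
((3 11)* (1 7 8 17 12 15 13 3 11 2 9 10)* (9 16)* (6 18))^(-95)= (1 7 8 17 12 15 13 3 2 16 9 10)(6 18)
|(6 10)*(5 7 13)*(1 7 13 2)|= |(1 7 2)(5 13)(6 10)|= 6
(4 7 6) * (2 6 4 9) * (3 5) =(2 6 9)(3 5)(4 7) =[0, 1, 6, 5, 7, 3, 9, 4, 8, 2]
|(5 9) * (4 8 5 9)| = 3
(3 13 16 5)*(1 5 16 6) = [0, 5, 2, 13, 4, 3, 1, 7, 8, 9, 10, 11, 12, 6, 14, 15, 16] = (16)(1 5 3 13 6)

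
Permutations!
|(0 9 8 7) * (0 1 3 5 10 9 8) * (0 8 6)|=|(0 6)(1 3 5 10 9 8 7)|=14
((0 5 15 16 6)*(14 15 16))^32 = (16)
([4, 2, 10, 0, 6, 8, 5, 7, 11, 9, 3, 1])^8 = [10, 8, 11, 2, 3, 4, 0, 7, 6, 9, 1, 5]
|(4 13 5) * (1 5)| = 4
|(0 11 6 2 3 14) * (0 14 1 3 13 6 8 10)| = 12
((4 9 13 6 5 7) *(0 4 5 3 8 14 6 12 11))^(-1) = (0 11 12 13 9 4)(3 6 14 8)(5 7)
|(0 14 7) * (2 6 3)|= |(0 14 7)(2 6 3)|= 3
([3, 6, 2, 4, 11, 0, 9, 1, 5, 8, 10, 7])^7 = (0 9 7 3 8 1 4 5 6 11)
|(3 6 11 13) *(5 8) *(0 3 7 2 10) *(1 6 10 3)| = 18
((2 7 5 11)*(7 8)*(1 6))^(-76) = (2 11 5 7 8)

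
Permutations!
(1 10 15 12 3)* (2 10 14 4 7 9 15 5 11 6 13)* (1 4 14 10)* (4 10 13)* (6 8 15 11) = [0, 13, 1, 10, 7, 6, 4, 9, 15, 11, 5, 8, 3, 2, 14, 12] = (1 13 2)(3 10 5 6 4 7 9 11 8 15 12)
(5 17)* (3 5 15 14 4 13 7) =(3 5 17 15 14 4 13 7) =[0, 1, 2, 5, 13, 17, 6, 3, 8, 9, 10, 11, 12, 7, 4, 14, 16, 15]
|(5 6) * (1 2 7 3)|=4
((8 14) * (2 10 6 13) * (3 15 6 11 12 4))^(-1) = (2 13 6 15 3 4 12 11 10)(8 14)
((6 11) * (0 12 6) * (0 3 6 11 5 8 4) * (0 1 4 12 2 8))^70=((0 2 8 12 11 3 6 5)(1 4))^70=(0 6 11 8)(2 5 3 12)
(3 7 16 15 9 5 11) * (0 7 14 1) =[7, 0, 2, 14, 4, 11, 6, 16, 8, 5, 10, 3, 12, 13, 1, 9, 15] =(0 7 16 15 9 5 11 3 14 1)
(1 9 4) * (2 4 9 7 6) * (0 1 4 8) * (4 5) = (9)(0 1 7 6 2 8)(4 5) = [1, 7, 8, 3, 5, 4, 2, 6, 0, 9]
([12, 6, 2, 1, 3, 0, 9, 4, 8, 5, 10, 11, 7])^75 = (0 4 6)(1 5 7)(3 9 12)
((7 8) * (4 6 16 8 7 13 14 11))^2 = ((4 6 16 8 13 14 11))^2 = (4 16 13 11 6 8 14)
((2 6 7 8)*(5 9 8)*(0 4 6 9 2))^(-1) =((0 4 6 7 5 2 9 8))^(-1) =(0 8 9 2 5 7 6 4)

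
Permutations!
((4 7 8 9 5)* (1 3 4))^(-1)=((1 3 4 7 8 9 5))^(-1)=(1 5 9 8 7 4 3)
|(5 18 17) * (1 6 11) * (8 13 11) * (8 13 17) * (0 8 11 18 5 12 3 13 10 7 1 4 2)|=20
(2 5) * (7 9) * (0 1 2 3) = (0 1 2 5 3)(7 9) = [1, 2, 5, 0, 4, 3, 6, 9, 8, 7]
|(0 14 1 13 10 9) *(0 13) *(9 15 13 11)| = |(0 14 1)(9 11)(10 15 13)| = 6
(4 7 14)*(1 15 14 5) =(1 15 14 4 7 5) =[0, 15, 2, 3, 7, 1, 6, 5, 8, 9, 10, 11, 12, 13, 4, 14]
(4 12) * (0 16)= (0 16)(4 12)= [16, 1, 2, 3, 12, 5, 6, 7, 8, 9, 10, 11, 4, 13, 14, 15, 0]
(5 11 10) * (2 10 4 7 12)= [0, 1, 10, 3, 7, 11, 6, 12, 8, 9, 5, 4, 2]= (2 10 5 11 4 7 12)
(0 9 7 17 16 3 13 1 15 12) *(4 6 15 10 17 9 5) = [5, 10, 2, 13, 6, 4, 15, 9, 8, 7, 17, 11, 0, 1, 14, 12, 3, 16] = (0 5 4 6 15 12)(1 10 17 16 3 13)(7 9)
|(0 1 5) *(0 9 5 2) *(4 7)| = |(0 1 2)(4 7)(5 9)| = 6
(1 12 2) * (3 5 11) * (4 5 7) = [0, 12, 1, 7, 5, 11, 6, 4, 8, 9, 10, 3, 2] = (1 12 2)(3 7 4 5 11)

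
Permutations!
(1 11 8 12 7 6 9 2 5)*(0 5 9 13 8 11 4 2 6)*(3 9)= (0 5 1 4 2 3 9 6 13 8 12 7)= [5, 4, 3, 9, 2, 1, 13, 0, 12, 6, 10, 11, 7, 8]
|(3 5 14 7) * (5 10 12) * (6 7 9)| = 8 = |(3 10 12 5 14 9 6 7)|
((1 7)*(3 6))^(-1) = (1 7)(3 6)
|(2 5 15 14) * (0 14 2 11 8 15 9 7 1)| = |(0 14 11 8 15 2 5 9 7 1)| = 10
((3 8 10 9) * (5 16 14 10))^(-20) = ((3 8 5 16 14 10 9))^(-20) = (3 8 5 16 14 10 9)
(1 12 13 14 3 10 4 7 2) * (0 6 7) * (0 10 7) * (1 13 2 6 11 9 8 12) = (0 11 9 8 12 2 13 14 3 7 6)(4 10) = [11, 1, 13, 7, 10, 5, 0, 6, 12, 8, 4, 9, 2, 14, 3]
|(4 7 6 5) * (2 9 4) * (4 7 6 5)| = 4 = |(2 9 7 5)(4 6)|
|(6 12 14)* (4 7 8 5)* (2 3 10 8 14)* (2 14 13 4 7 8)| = 15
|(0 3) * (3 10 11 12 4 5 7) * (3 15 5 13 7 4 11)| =30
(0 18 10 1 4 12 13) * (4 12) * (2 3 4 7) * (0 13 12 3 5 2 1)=(0 18 10)(1 3 4 7)(2 5)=[18, 3, 5, 4, 7, 2, 6, 1, 8, 9, 0, 11, 12, 13, 14, 15, 16, 17, 10]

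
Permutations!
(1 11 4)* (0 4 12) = (0 4 1 11 12) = [4, 11, 2, 3, 1, 5, 6, 7, 8, 9, 10, 12, 0]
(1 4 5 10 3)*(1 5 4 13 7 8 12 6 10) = (1 13 7 8 12 6 10 3 5) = [0, 13, 2, 5, 4, 1, 10, 8, 12, 9, 3, 11, 6, 7]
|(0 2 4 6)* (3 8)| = 4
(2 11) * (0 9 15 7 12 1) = [9, 0, 11, 3, 4, 5, 6, 12, 8, 15, 10, 2, 1, 13, 14, 7] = (0 9 15 7 12 1)(2 11)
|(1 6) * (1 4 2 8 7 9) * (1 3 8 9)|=|(1 6 4 2 9 3 8 7)|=8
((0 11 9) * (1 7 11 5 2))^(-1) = ((0 5 2 1 7 11 9))^(-1) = (0 9 11 7 1 2 5)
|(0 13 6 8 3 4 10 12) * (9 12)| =9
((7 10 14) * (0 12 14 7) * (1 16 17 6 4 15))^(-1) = ((0 12 14)(1 16 17 6 4 15)(7 10))^(-1) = (0 14 12)(1 15 4 6 17 16)(7 10)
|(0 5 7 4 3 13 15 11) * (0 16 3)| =|(0 5 7 4)(3 13 15 11 16)| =20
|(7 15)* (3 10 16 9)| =4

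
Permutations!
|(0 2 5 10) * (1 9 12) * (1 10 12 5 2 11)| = |(0 11 1 9 5 12 10)| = 7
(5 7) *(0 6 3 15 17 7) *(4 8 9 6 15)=[15, 1, 2, 4, 8, 0, 3, 5, 9, 6, 10, 11, 12, 13, 14, 17, 16, 7]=(0 15 17 7 5)(3 4 8 9 6)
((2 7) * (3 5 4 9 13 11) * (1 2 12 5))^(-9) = ((1 2 7 12 5 4 9 13 11 3))^(-9) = (1 2 7 12 5 4 9 13 11 3)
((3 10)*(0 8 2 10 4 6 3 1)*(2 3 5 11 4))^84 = ((0 8 3 2 10 1)(4 6 5 11))^84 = (11)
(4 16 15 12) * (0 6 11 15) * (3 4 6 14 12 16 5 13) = (0 14 12 6 11 15 16)(3 4 5 13) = [14, 1, 2, 4, 5, 13, 11, 7, 8, 9, 10, 15, 6, 3, 12, 16, 0]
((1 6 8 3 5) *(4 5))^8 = ((1 6 8 3 4 5))^8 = (1 8 4)(3 5 6)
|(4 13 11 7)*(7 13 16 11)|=5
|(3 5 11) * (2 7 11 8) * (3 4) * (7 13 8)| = 15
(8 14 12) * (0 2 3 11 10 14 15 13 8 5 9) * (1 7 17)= (0 2 3 11 10 14 12 5 9)(1 7 17)(8 15 13)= [2, 7, 3, 11, 4, 9, 6, 17, 15, 0, 14, 10, 5, 8, 12, 13, 16, 1]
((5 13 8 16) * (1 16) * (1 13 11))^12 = ((1 16 5 11)(8 13))^12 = (16)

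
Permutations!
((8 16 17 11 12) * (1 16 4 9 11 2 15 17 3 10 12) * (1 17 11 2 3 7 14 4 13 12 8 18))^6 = (1 2 8 7 11 12 4 3)(9 10 16 15 13 14 17 18)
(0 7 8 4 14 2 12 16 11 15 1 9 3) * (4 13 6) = (0 7 8 13 6 4 14 2 12 16 11 15 1 9 3) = [7, 9, 12, 0, 14, 5, 4, 8, 13, 3, 10, 15, 16, 6, 2, 1, 11]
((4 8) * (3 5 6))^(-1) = ((3 5 6)(4 8))^(-1) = (3 6 5)(4 8)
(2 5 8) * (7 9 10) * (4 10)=(2 5 8)(4 10 7 9)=[0, 1, 5, 3, 10, 8, 6, 9, 2, 4, 7]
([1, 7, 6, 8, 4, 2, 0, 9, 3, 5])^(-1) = [6, 0, 5, 8, 4, 9, 2, 1, 3, 7]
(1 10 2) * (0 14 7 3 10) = (0 14 7 3 10 2 1) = [14, 0, 1, 10, 4, 5, 6, 3, 8, 9, 2, 11, 12, 13, 7]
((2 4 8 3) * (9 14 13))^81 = ((2 4 8 3)(9 14 13))^81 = (14)(2 4 8 3)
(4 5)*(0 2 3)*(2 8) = (0 8 2 3)(4 5) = [8, 1, 3, 0, 5, 4, 6, 7, 2]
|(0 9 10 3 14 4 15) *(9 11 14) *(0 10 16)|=9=|(0 11 14 4 15 10 3 9 16)|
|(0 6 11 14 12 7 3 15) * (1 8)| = 8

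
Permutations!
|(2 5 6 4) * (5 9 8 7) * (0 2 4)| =7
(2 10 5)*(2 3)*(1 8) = (1 8)(2 10 5 3) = [0, 8, 10, 2, 4, 3, 6, 7, 1, 9, 5]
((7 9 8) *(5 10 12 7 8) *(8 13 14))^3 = (14)(5 7 10 9 12)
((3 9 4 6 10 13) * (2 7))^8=((2 7)(3 9 4 6 10 13))^8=(3 4 10)(6 13 9)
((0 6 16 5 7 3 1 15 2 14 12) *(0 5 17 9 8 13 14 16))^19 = ((0 6)(1 15 2 16 17 9 8 13 14 12 5 7 3))^19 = (0 6)(1 8 3 9 7 17 5 16 12 2 14 15 13)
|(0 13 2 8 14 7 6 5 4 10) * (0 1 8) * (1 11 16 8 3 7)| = 33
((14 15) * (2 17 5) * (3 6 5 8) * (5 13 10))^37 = ((2 17 8 3 6 13 10 5)(14 15))^37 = (2 13 8 5 6 17 10 3)(14 15)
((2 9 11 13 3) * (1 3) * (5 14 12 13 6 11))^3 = (1 9 12 3 5 13 2 14)(6 11)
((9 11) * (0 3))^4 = ((0 3)(9 11))^4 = (11)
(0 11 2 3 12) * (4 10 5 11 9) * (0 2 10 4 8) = (0 9 8)(2 3 12)(5 11 10) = [9, 1, 3, 12, 4, 11, 6, 7, 0, 8, 5, 10, 2]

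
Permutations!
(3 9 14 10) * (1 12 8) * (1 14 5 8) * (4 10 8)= (1 12)(3 9 5 4 10)(8 14)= [0, 12, 2, 9, 10, 4, 6, 7, 14, 5, 3, 11, 1, 13, 8]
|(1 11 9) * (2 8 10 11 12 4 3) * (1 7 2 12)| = 6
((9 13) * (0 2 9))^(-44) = ((0 2 9 13))^(-44) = (13)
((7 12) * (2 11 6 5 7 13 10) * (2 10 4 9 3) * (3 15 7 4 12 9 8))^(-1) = ((2 11 6 5 4 8 3)(7 9 15)(12 13))^(-1) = (2 3 8 4 5 6 11)(7 15 9)(12 13)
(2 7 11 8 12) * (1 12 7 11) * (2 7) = [0, 12, 11, 3, 4, 5, 6, 1, 2, 9, 10, 8, 7] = (1 12 7)(2 11 8)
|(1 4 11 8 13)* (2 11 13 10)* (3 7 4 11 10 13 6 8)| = 8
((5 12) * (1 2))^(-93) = ((1 2)(5 12))^(-93) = (1 2)(5 12)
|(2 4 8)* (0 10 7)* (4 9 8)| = |(0 10 7)(2 9 8)| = 3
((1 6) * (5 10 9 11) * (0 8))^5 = (0 8)(1 6)(5 10 9 11)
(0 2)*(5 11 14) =(0 2)(5 11 14) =[2, 1, 0, 3, 4, 11, 6, 7, 8, 9, 10, 14, 12, 13, 5]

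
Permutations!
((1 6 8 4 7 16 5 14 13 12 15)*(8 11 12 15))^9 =((1 6 11 12 8 4 7 16 5 14 13 15))^9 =(1 14 7 12)(4 11 15 5)(6 13 16 8)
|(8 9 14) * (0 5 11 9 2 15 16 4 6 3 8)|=|(0 5 11 9 14)(2 15 16 4 6 3 8)|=35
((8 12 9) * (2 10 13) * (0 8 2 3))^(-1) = (0 3 13 10 2 9 12 8)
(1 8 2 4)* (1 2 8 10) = [0, 10, 4, 3, 2, 5, 6, 7, 8, 9, 1] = (1 10)(2 4)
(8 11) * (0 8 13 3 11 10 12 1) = (0 8 10 12 1)(3 11 13) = [8, 0, 2, 11, 4, 5, 6, 7, 10, 9, 12, 13, 1, 3]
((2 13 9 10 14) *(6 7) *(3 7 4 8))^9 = (2 14 10 9 13)(3 8 4 6 7)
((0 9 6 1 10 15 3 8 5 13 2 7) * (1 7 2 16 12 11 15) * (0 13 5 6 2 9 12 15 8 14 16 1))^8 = ((0 12 11 8 6 7 13 1 10)(2 9)(3 14 16 15))^8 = (16)(0 10 1 13 7 6 8 11 12)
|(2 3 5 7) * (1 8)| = 4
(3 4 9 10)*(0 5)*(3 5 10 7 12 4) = (0 10 5)(4 9 7 12) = [10, 1, 2, 3, 9, 0, 6, 12, 8, 7, 5, 11, 4]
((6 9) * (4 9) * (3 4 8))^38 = (3 6 4 8 9)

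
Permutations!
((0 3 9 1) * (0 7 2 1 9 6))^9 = (9)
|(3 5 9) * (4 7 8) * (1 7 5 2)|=8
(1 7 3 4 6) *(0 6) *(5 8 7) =(0 6 1 5 8 7 3 4) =[6, 5, 2, 4, 0, 8, 1, 3, 7]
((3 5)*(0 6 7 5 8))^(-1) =(0 8 3 5 7 6)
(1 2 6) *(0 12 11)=(0 12 11)(1 2 6)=[12, 2, 6, 3, 4, 5, 1, 7, 8, 9, 10, 0, 11]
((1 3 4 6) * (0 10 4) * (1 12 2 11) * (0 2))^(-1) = ((0 10 4 6 12)(1 3 2 11))^(-1) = (0 12 6 4 10)(1 11 2 3)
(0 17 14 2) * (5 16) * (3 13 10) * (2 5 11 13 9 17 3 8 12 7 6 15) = (0 3 9 17 14 5 16 11 13 10 8 12 7 6 15 2) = [3, 1, 0, 9, 4, 16, 15, 6, 12, 17, 8, 13, 7, 10, 5, 2, 11, 14]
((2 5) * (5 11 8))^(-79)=((2 11 8 5))^(-79)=(2 11 8 5)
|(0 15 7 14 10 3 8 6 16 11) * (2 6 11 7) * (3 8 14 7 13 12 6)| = |(0 15 2 3 14 10 8 11)(6 16 13 12)| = 8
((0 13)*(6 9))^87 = (0 13)(6 9)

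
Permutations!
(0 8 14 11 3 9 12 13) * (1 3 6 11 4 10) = (0 8 14 4 10 1 3 9 12 13)(6 11) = [8, 3, 2, 9, 10, 5, 11, 7, 14, 12, 1, 6, 13, 0, 4]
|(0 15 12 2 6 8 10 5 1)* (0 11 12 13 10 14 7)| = 13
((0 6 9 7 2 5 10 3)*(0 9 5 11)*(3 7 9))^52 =((0 6 5 10 7 2 11))^52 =(0 10 11 5 2 6 7)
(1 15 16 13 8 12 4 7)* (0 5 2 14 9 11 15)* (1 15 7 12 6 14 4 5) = (0 1)(2 4 12 5)(6 14 9 11 7 15 16 13 8) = [1, 0, 4, 3, 12, 2, 14, 15, 6, 11, 10, 7, 5, 8, 9, 16, 13]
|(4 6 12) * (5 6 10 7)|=|(4 10 7 5 6 12)|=6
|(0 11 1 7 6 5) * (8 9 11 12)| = |(0 12 8 9 11 1 7 6 5)| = 9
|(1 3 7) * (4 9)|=6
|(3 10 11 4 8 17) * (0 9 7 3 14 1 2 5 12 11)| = 45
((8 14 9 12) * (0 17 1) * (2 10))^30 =(17)(8 9)(12 14)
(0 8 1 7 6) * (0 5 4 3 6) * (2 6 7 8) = (0 2 6 5 4 3 7)(1 8) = [2, 8, 6, 7, 3, 4, 5, 0, 1]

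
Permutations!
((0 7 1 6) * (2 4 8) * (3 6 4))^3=(0 4 3 7 8 6 1 2)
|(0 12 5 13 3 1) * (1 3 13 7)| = |(13)(0 12 5 7 1)| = 5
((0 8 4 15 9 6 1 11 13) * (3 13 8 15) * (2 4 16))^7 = (0 16 9 4 1 13 8 15 2 6 3 11)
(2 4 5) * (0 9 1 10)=(0 9 1 10)(2 4 5)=[9, 10, 4, 3, 5, 2, 6, 7, 8, 1, 0]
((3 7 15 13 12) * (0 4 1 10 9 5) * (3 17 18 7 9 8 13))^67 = (0 3 18 13 1 5 15 17 8 4 9 7 12 10)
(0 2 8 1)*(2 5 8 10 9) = (0 5 8 1)(2 10 9) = [5, 0, 10, 3, 4, 8, 6, 7, 1, 2, 9]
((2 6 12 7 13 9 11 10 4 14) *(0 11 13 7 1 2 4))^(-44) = (14)(0 11 10)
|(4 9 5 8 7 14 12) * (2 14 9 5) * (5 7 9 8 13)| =14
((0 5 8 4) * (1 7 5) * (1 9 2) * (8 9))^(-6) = (1 2 9 5 7) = ((0 8 4)(1 7 5 9 2))^(-6)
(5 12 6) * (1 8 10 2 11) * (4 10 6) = (1 8 6 5 12 4 10 2 11) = [0, 8, 11, 3, 10, 12, 5, 7, 6, 9, 2, 1, 4]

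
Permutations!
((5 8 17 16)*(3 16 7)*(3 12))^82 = ((3 16 5 8 17 7 12))^82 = (3 7 8 16 12 17 5)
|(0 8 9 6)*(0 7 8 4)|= |(0 4)(6 7 8 9)|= 4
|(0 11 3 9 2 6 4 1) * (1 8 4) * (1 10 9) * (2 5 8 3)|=|(0 11 2 6 10 9 5 8 4 3 1)|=11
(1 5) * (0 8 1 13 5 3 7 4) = [8, 3, 2, 7, 0, 13, 6, 4, 1, 9, 10, 11, 12, 5] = (0 8 1 3 7 4)(5 13)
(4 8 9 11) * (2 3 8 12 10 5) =(2 3 8 9 11 4 12 10 5) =[0, 1, 3, 8, 12, 2, 6, 7, 9, 11, 5, 4, 10]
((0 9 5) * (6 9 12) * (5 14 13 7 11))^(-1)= (0 5 11 7 13 14 9 6 12)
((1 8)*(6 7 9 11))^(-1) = ((1 8)(6 7 9 11))^(-1) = (1 8)(6 11 9 7)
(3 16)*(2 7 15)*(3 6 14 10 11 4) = (2 7 15)(3 16 6 14 10 11 4) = [0, 1, 7, 16, 3, 5, 14, 15, 8, 9, 11, 4, 12, 13, 10, 2, 6]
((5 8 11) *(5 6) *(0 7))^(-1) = ((0 7)(5 8 11 6))^(-1) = (0 7)(5 6 11 8)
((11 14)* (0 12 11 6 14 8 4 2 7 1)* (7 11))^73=(0 12 7 1)(2 11 8 4)(6 14)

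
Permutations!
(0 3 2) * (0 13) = [3, 1, 13, 2, 4, 5, 6, 7, 8, 9, 10, 11, 12, 0] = (0 3 2 13)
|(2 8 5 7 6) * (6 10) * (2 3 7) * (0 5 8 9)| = 4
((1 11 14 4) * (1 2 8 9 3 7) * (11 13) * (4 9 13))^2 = ((1 4 2 8 13 11 14 9 3 7))^2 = (1 2 13 14 3)(4 8 11 9 7)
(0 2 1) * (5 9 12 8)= (0 2 1)(5 9 12 8)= [2, 0, 1, 3, 4, 9, 6, 7, 5, 12, 10, 11, 8]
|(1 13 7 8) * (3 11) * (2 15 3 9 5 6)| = |(1 13 7 8)(2 15 3 11 9 5 6)| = 28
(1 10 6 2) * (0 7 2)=(0 7 2 1 10 6)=[7, 10, 1, 3, 4, 5, 0, 2, 8, 9, 6]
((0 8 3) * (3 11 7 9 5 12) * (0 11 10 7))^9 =((0 8 10 7 9 5 12 3 11))^9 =(12)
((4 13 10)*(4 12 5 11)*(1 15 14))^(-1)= (1 14 15)(4 11 5 12 10 13)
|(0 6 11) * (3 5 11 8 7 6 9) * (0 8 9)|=7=|(3 5 11 8 7 6 9)|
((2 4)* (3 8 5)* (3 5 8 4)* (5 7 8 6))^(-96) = ((2 3 4)(5 7 8 6))^(-96) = (8)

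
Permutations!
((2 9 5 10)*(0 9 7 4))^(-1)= (0 4 7 2 10 5 9)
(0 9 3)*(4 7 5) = (0 9 3)(4 7 5) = [9, 1, 2, 0, 7, 4, 6, 5, 8, 3]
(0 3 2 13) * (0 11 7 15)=(0 3 2 13 11 7 15)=[3, 1, 13, 2, 4, 5, 6, 15, 8, 9, 10, 7, 12, 11, 14, 0]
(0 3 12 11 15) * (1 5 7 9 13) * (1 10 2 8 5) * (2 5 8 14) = (0 3 12 11 15)(2 14)(5 7 9 13 10) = [3, 1, 14, 12, 4, 7, 6, 9, 8, 13, 5, 15, 11, 10, 2, 0]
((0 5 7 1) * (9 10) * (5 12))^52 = ((0 12 5 7 1)(9 10))^52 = (0 5 1 12 7)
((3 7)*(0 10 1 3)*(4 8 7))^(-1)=((0 10 1 3 4 8 7))^(-1)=(0 7 8 4 3 1 10)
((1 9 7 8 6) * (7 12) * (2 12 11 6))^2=((1 9 11 6)(2 12 7 8))^2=(1 11)(2 7)(6 9)(8 12)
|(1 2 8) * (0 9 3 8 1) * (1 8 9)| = 4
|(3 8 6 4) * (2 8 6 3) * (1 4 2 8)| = |(1 4 8 3 6 2)| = 6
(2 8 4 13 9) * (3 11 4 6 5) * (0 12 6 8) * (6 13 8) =(0 12 13 9 2)(3 11 4 8 6 5) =[12, 1, 0, 11, 8, 3, 5, 7, 6, 2, 10, 4, 13, 9]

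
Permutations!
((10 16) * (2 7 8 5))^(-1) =(2 5 8 7)(10 16)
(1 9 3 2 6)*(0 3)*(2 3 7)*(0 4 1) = (0 7 2 6)(1 9 4) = [7, 9, 6, 3, 1, 5, 0, 2, 8, 4]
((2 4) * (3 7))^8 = ((2 4)(3 7))^8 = (7)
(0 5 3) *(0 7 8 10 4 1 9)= (0 5 3 7 8 10 4 1 9)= [5, 9, 2, 7, 1, 3, 6, 8, 10, 0, 4]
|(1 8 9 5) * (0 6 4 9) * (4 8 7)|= |(0 6 8)(1 7 4 9 5)|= 15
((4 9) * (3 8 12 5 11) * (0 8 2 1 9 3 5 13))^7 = ((0 8 12 13)(1 9 4 3 2)(5 11))^7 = (0 13 12 8)(1 4 2 9 3)(5 11)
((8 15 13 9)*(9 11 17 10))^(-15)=(8 9 10 17 11 13 15)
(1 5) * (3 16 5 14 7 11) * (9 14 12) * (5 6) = (1 12 9 14 7 11 3 16 6 5) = [0, 12, 2, 16, 4, 1, 5, 11, 8, 14, 10, 3, 9, 13, 7, 15, 6]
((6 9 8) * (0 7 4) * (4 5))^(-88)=((0 7 5 4)(6 9 8))^(-88)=(6 8 9)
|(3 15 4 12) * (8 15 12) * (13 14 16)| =6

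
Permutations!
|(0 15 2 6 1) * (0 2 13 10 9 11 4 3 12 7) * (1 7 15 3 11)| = |(0 3 12 15 13 10 9 1 2 6 7)(4 11)| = 22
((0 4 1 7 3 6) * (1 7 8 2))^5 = (1 2 8)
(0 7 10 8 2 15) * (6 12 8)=(0 7 10 6 12 8 2 15)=[7, 1, 15, 3, 4, 5, 12, 10, 2, 9, 6, 11, 8, 13, 14, 0]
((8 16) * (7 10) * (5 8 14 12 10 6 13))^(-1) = ((5 8 16 14 12 10 7 6 13))^(-1) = (5 13 6 7 10 12 14 16 8)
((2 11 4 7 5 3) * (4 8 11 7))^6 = (11)(2 5)(3 7) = ((2 7 5 3)(8 11))^6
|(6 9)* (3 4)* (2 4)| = 6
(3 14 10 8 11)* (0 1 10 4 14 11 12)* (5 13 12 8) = (0 1 10 5 13 12)(3 11)(4 14) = [1, 10, 2, 11, 14, 13, 6, 7, 8, 9, 5, 3, 0, 12, 4]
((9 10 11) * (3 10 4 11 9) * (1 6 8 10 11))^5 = ((1 6 8 10 9 4)(3 11))^5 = (1 4 9 10 8 6)(3 11)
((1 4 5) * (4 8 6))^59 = (1 5 4 6 8)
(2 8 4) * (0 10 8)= [10, 1, 0, 3, 2, 5, 6, 7, 4, 9, 8]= (0 10 8 4 2)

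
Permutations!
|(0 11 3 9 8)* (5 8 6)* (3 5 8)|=7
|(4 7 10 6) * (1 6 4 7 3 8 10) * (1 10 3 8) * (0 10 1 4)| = 6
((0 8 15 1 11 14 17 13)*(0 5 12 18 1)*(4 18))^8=((0 8 15)(1 11 14 17 13 5 12 4 18))^8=(0 15 8)(1 18 4 12 5 13 17 14 11)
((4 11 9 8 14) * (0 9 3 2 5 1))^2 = ((0 9 8 14 4 11 3 2 5 1))^2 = (0 8 4 3 5)(1 9 14 11 2)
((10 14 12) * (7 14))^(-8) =(14)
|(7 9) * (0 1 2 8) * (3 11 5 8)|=14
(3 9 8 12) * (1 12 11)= [0, 12, 2, 9, 4, 5, 6, 7, 11, 8, 10, 1, 3]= (1 12 3 9 8 11)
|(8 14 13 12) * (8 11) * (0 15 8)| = 7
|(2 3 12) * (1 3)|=|(1 3 12 2)|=4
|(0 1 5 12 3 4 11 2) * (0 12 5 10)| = 15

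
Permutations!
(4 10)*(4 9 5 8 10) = [0, 1, 2, 3, 4, 8, 6, 7, 10, 5, 9] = (5 8 10 9)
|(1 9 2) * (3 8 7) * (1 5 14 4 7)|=9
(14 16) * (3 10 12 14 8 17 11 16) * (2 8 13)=(2 8 17 11 16 13)(3 10 12 14)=[0, 1, 8, 10, 4, 5, 6, 7, 17, 9, 12, 16, 14, 2, 3, 15, 13, 11]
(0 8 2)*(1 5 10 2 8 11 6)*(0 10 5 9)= (0 11 6 1 9)(2 10)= [11, 9, 10, 3, 4, 5, 1, 7, 8, 0, 2, 6]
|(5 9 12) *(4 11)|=6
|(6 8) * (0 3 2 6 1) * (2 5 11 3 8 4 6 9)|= 6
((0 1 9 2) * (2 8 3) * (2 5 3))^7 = ((0 1 9 8 2)(3 5))^7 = (0 9 2 1 8)(3 5)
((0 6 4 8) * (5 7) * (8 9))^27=(0 4 8 6 9)(5 7)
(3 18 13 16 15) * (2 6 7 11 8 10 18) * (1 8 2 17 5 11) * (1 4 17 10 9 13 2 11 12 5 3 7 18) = (1 8 9 13 16 15 7 4 17 3 10)(2 6 18)(5 12) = [0, 8, 6, 10, 17, 12, 18, 4, 9, 13, 1, 11, 5, 16, 14, 7, 15, 3, 2]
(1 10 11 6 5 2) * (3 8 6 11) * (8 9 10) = (11)(1 8 6 5 2)(3 9 10) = [0, 8, 1, 9, 4, 2, 5, 7, 6, 10, 3, 11]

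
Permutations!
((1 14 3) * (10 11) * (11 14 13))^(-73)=(1 3 14 10 11 13)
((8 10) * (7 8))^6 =(10)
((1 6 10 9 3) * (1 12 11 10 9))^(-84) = (12)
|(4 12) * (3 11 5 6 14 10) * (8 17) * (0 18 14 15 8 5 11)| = 10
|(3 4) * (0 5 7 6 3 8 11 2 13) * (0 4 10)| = |(0 5 7 6 3 10)(2 13 4 8 11)| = 30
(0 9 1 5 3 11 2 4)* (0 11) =[9, 5, 4, 0, 11, 3, 6, 7, 8, 1, 10, 2] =(0 9 1 5 3)(2 4 11)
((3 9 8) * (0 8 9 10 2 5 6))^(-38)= ((0 8 3 10 2 5 6))^(-38)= (0 2 8 5 3 6 10)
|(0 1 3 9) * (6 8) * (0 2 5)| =|(0 1 3 9 2 5)(6 8)| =6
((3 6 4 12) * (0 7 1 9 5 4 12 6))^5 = ((0 7 1 9 5 4 6 12 3))^5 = (0 4 7 6 1 12 9 3 5)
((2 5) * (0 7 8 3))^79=((0 7 8 3)(2 5))^79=(0 3 8 7)(2 5)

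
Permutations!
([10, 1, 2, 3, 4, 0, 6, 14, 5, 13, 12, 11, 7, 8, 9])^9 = [0, 1, 2, 3, 4, 5, 6, 7, 8, 9, 10, 11, 12, 13, 14]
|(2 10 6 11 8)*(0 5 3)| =15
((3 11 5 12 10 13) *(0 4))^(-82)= (3 5 10)(11 12 13)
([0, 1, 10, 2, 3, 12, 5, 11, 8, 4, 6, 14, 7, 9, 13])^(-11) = (2 10 6 5 12 7 11 14 13 9 4 3)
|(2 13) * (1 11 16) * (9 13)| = 3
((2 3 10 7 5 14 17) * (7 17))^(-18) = (2 10)(3 17)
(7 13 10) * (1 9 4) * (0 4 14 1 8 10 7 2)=(0 4 8 10 2)(1 9 14)(7 13)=[4, 9, 0, 3, 8, 5, 6, 13, 10, 14, 2, 11, 12, 7, 1]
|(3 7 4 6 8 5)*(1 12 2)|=|(1 12 2)(3 7 4 6 8 5)|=6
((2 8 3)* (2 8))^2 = (8)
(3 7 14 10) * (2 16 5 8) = (2 16 5 8)(3 7 14 10) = [0, 1, 16, 7, 4, 8, 6, 14, 2, 9, 3, 11, 12, 13, 10, 15, 5]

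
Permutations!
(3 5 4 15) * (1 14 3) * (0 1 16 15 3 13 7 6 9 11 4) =(0 1 14 13 7 6 9 11 4 3 5)(15 16) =[1, 14, 2, 5, 3, 0, 9, 6, 8, 11, 10, 4, 12, 7, 13, 16, 15]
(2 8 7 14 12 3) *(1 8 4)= (1 8 7 14 12 3 2 4)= [0, 8, 4, 2, 1, 5, 6, 14, 7, 9, 10, 11, 3, 13, 12]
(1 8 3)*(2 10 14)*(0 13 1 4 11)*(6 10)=[13, 8, 6, 4, 11, 5, 10, 7, 3, 9, 14, 0, 12, 1, 2]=(0 13 1 8 3 4 11)(2 6 10 14)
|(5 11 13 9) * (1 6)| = 4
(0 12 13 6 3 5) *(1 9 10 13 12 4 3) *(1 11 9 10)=(0 4 3 5)(1 10 13 6 11 9)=[4, 10, 2, 5, 3, 0, 11, 7, 8, 1, 13, 9, 12, 6]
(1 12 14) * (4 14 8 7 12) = (1 4 14)(7 12 8) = [0, 4, 2, 3, 14, 5, 6, 12, 7, 9, 10, 11, 8, 13, 1]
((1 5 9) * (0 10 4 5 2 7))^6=((0 10 4 5 9 1 2 7))^6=(0 2 9 4)(1 5 10 7)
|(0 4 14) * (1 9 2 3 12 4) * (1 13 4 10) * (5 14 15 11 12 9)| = |(0 13 4 15 11 12 10 1 5 14)(2 3 9)| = 30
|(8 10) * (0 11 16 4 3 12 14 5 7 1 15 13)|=12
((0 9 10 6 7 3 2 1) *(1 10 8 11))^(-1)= (0 1 11 8 9)(2 3 7 6 10)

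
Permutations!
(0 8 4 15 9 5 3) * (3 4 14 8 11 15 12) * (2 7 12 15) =[11, 1, 7, 0, 15, 4, 6, 12, 14, 5, 10, 2, 3, 13, 8, 9] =(0 11 2 7 12 3)(4 15 9 5)(8 14)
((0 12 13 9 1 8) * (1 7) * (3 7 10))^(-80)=(0 12 13 9 10 3 7 1 8)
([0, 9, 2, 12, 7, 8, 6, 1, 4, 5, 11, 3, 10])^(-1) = (1 7 4 8 5 9)(3 11 10 12)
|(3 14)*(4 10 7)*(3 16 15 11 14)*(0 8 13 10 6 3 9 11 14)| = |(0 8 13 10 7 4 6 3 9 11)(14 16 15)| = 30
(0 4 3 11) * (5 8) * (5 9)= (0 4 3 11)(5 8 9)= [4, 1, 2, 11, 3, 8, 6, 7, 9, 5, 10, 0]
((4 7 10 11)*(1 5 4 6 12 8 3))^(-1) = (1 3 8 12 6 11 10 7 4 5)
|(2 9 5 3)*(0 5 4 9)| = |(0 5 3 2)(4 9)| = 4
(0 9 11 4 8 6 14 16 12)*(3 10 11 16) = [9, 1, 2, 10, 8, 5, 14, 7, 6, 16, 11, 4, 0, 13, 3, 15, 12] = (0 9 16 12)(3 10 11 4 8 6 14)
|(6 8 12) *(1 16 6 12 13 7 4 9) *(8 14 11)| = |(1 16 6 14 11 8 13 7 4 9)| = 10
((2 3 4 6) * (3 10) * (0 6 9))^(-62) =(0 6 2 10 3 4 9)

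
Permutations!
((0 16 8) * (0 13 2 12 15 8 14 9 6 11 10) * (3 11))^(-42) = (0 11 6 14)(2 8 12 13 15)(3 9 16 10)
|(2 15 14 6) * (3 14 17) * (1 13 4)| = |(1 13 4)(2 15 17 3 14 6)| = 6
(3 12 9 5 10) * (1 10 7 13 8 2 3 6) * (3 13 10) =(1 3 12 9 5 7 10 6)(2 13 8) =[0, 3, 13, 12, 4, 7, 1, 10, 2, 5, 6, 11, 9, 8]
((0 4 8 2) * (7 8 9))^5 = ((0 4 9 7 8 2))^5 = (0 2 8 7 9 4)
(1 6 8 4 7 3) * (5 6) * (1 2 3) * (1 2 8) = (1 5 6)(2 3 8 4 7) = [0, 5, 3, 8, 7, 6, 1, 2, 4]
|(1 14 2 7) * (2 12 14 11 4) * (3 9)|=10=|(1 11 4 2 7)(3 9)(12 14)|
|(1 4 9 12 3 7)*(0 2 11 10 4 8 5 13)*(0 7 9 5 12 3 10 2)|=8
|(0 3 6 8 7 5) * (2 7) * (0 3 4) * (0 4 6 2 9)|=|(0 6 8 9)(2 7 5 3)|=4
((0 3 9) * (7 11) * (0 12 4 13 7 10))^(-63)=(13)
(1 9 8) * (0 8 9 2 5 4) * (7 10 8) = (0 7 10 8 1 2 5 4) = [7, 2, 5, 3, 0, 4, 6, 10, 1, 9, 8]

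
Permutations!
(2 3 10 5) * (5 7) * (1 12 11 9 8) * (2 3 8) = [0, 12, 8, 10, 4, 3, 6, 5, 1, 2, 7, 9, 11] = (1 12 11 9 2 8)(3 10 7 5)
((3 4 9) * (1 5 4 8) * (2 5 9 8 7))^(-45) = (1 7 4 9 2 8 3 5)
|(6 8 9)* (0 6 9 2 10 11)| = 6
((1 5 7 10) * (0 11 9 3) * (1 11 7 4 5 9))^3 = ((0 7 10 11 1 9 3)(4 5))^3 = (0 11 3 10 9 7 1)(4 5)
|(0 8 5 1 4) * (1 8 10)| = 4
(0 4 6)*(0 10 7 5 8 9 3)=(0 4 6 10 7 5 8 9 3)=[4, 1, 2, 0, 6, 8, 10, 5, 9, 3, 7]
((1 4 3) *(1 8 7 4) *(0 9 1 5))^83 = ((0 9 1 5)(3 8 7 4))^83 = (0 5 1 9)(3 4 7 8)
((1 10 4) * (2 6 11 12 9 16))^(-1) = (1 4 10)(2 16 9 12 11 6)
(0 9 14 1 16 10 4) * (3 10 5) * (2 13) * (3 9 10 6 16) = [10, 3, 13, 6, 0, 9, 16, 7, 8, 14, 4, 11, 12, 2, 1, 15, 5] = (0 10 4)(1 3 6 16 5 9 14)(2 13)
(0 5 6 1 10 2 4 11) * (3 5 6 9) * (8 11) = (0 6 1 10 2 4 8 11)(3 5 9) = [6, 10, 4, 5, 8, 9, 1, 7, 11, 3, 2, 0]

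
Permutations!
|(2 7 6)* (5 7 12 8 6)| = |(2 12 8 6)(5 7)| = 4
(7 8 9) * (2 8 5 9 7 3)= (2 8 7 5 9 3)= [0, 1, 8, 2, 4, 9, 6, 5, 7, 3]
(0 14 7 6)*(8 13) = (0 14 7 6)(8 13) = [14, 1, 2, 3, 4, 5, 0, 6, 13, 9, 10, 11, 12, 8, 7]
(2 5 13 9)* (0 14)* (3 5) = [14, 1, 3, 5, 4, 13, 6, 7, 8, 2, 10, 11, 12, 9, 0] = (0 14)(2 3 5 13 9)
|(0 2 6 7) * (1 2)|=5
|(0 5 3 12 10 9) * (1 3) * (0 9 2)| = 7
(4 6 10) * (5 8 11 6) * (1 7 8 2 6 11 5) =(11)(1 7 8 5 2 6 10 4) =[0, 7, 6, 3, 1, 2, 10, 8, 5, 9, 4, 11]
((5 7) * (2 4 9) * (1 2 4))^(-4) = (9)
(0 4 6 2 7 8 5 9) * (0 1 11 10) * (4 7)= (0 7 8 5 9 1 11 10)(2 4 6)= [7, 11, 4, 3, 6, 9, 2, 8, 5, 1, 0, 10]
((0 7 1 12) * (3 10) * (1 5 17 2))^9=((0 7 5 17 2 1 12)(3 10))^9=(0 5 2 12 7 17 1)(3 10)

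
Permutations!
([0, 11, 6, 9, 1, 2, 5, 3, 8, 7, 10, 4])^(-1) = (1 4 11)(2 5 6)(3 7 9)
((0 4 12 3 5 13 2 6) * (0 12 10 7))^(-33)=((0 4 10 7)(2 6 12 3 5 13))^(-33)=(0 7 10 4)(2 3)(5 6)(12 13)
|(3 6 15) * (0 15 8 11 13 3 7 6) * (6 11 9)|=6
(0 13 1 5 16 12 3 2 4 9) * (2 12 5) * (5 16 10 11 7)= (16)(0 13 1 2 4 9)(3 12)(5 10 11 7)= [13, 2, 4, 12, 9, 10, 6, 5, 8, 0, 11, 7, 3, 1, 14, 15, 16]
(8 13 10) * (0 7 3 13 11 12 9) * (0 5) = (0 7 3 13 10 8 11 12 9 5) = [7, 1, 2, 13, 4, 0, 6, 3, 11, 5, 8, 12, 9, 10]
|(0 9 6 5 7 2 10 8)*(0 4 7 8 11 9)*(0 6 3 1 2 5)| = 12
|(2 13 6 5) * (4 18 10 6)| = |(2 13 4 18 10 6 5)| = 7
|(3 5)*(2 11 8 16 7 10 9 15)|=|(2 11 8 16 7 10 9 15)(3 5)|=8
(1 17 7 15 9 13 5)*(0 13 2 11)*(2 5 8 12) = (0 13 8 12 2 11)(1 17 7 15 9 5) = [13, 17, 11, 3, 4, 1, 6, 15, 12, 5, 10, 0, 2, 8, 14, 9, 16, 7]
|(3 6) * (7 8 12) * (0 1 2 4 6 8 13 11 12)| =28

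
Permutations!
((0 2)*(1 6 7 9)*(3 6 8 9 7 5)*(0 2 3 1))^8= ((0 3 6 5 1 8 9))^8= (0 3 6 5 1 8 9)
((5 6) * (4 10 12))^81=(12)(5 6)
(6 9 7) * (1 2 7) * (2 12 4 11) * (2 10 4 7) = (1 12 7 6 9)(4 11 10) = [0, 12, 2, 3, 11, 5, 9, 6, 8, 1, 4, 10, 7]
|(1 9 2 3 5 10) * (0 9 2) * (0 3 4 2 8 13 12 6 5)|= |(0 9 3)(1 8 13 12 6 5 10)(2 4)|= 42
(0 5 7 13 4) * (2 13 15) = (0 5 7 15 2 13 4) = [5, 1, 13, 3, 0, 7, 6, 15, 8, 9, 10, 11, 12, 4, 14, 2]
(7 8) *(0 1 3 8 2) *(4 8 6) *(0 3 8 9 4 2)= (0 1 8 7)(2 3 6)(4 9)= [1, 8, 3, 6, 9, 5, 2, 0, 7, 4]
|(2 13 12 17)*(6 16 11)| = |(2 13 12 17)(6 16 11)| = 12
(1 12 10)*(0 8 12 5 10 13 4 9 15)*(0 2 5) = [8, 0, 5, 3, 9, 10, 6, 7, 12, 15, 1, 11, 13, 4, 14, 2] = (0 8 12 13 4 9 15 2 5 10 1)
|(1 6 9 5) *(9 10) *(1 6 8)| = 4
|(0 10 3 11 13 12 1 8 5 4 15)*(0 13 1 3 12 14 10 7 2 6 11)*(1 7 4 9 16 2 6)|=24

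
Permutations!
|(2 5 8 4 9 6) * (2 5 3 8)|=7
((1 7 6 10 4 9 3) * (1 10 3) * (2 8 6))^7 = (1 4 3 8 7 9 10 6 2)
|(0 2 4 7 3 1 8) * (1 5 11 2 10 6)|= |(0 10 6 1 8)(2 4 7 3 5 11)|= 30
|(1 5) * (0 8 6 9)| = 4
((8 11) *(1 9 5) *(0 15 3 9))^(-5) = ((0 15 3 9 5 1)(8 11))^(-5) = (0 15 3 9 5 1)(8 11)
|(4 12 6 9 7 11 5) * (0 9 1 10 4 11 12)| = 8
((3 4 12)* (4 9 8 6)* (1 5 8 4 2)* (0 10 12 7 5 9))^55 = (0 3 12 10)(1 2 6 8 5 7 4 9)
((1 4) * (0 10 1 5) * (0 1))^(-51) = ((0 10)(1 4 5))^(-51) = (0 10)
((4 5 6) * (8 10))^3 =((4 5 6)(8 10))^3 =(8 10)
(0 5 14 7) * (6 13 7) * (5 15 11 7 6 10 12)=[15, 1, 2, 3, 4, 14, 13, 0, 8, 9, 12, 7, 5, 6, 10, 11]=(0 15 11 7)(5 14 10 12)(6 13)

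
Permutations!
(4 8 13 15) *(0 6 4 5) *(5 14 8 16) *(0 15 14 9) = [6, 1, 2, 3, 16, 15, 4, 7, 13, 0, 10, 11, 12, 14, 8, 9, 5] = (0 6 4 16 5 15 9)(8 13 14)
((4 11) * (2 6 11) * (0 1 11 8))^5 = ((0 1 11 4 2 6 8))^5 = (0 6 4 1 8 2 11)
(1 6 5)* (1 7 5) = (1 6)(5 7) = [0, 6, 2, 3, 4, 7, 1, 5]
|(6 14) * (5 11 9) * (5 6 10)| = 6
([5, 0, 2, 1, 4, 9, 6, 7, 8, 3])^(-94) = (0 5 9 3 1)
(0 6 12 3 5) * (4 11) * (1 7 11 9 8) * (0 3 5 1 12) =(0 6)(1 7 11 4 9 8 12 5 3) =[6, 7, 2, 1, 9, 3, 0, 11, 12, 8, 10, 4, 5]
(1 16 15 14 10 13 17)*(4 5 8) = (1 16 15 14 10 13 17)(4 5 8) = [0, 16, 2, 3, 5, 8, 6, 7, 4, 9, 13, 11, 12, 17, 10, 14, 15, 1]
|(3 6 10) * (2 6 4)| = |(2 6 10 3 4)| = 5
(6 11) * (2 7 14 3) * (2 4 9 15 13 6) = (2 7 14 3 4 9 15 13 6 11) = [0, 1, 7, 4, 9, 5, 11, 14, 8, 15, 10, 2, 12, 6, 3, 13]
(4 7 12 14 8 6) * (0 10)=(0 10)(4 7 12 14 8 6)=[10, 1, 2, 3, 7, 5, 4, 12, 6, 9, 0, 11, 14, 13, 8]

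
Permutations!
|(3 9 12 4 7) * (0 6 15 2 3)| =9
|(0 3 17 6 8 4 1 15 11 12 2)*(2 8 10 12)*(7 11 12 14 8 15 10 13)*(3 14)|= 26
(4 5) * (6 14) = (4 5)(6 14) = [0, 1, 2, 3, 5, 4, 14, 7, 8, 9, 10, 11, 12, 13, 6]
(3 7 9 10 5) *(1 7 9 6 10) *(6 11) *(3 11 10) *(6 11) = (11)(1 7 10 5 6 3 9) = [0, 7, 2, 9, 4, 6, 3, 10, 8, 1, 5, 11]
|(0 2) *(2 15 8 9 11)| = |(0 15 8 9 11 2)| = 6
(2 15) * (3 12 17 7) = (2 15)(3 12 17 7) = [0, 1, 15, 12, 4, 5, 6, 3, 8, 9, 10, 11, 17, 13, 14, 2, 16, 7]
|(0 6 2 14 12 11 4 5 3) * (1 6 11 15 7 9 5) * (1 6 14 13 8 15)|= 12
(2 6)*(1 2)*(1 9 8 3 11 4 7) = (1 2 6 9 8 3 11 4 7) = [0, 2, 6, 11, 7, 5, 9, 1, 3, 8, 10, 4]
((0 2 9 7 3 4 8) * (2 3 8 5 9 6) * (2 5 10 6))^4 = (0 6 8 10 7 4 9 3 5)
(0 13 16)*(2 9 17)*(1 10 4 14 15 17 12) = (0 13 16)(1 10 4 14 15 17 2 9 12) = [13, 10, 9, 3, 14, 5, 6, 7, 8, 12, 4, 11, 1, 16, 15, 17, 0, 2]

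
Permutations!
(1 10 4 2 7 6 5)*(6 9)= (1 10 4 2 7 9 6 5)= [0, 10, 7, 3, 2, 1, 5, 9, 8, 6, 4]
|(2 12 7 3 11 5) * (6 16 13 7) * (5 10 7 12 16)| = 12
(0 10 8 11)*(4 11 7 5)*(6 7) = (0 10 8 6 7 5 4 11) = [10, 1, 2, 3, 11, 4, 7, 5, 6, 9, 8, 0]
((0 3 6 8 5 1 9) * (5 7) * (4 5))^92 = ((0 3 6 8 7 4 5 1 9))^92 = (0 6 7 5 9 3 8 4 1)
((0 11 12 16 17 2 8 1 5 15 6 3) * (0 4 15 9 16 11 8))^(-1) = (0 2 17 16 9 5 1 8)(3 6 15 4)(11 12)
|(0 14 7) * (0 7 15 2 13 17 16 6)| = 8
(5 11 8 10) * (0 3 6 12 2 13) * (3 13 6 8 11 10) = (0 13)(2 6 12)(3 8)(5 10) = [13, 1, 6, 8, 4, 10, 12, 7, 3, 9, 5, 11, 2, 0]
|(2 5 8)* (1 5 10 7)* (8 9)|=|(1 5 9 8 2 10 7)|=7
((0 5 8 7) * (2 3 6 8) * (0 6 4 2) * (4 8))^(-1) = (0 5)(2 4 6 7 8 3) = ((0 5)(2 3 8 7 6 4))^(-1)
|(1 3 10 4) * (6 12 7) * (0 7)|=4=|(0 7 6 12)(1 3 10 4)|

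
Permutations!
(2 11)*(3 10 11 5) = [0, 1, 5, 10, 4, 3, 6, 7, 8, 9, 11, 2] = (2 5 3 10 11)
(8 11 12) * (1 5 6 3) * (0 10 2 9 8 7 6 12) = (0 10 2 9 8 11)(1 5 12 7 6 3) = [10, 5, 9, 1, 4, 12, 3, 6, 11, 8, 2, 0, 7]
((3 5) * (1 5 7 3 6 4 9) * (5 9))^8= ((1 9)(3 7)(4 5 6))^8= (9)(4 6 5)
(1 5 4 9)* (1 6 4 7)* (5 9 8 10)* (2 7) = (1 9 6 4 8 10 5 2 7) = [0, 9, 7, 3, 8, 2, 4, 1, 10, 6, 5]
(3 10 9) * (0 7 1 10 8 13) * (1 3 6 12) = (0 7 3 8 13)(1 10 9 6 12) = [7, 10, 2, 8, 4, 5, 12, 3, 13, 6, 9, 11, 1, 0]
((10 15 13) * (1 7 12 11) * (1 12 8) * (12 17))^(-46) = (1 8 7)(10 13 15)(11 12 17)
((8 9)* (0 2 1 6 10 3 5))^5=((0 2 1 6 10 3 5)(8 9))^5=(0 3 6 2 5 10 1)(8 9)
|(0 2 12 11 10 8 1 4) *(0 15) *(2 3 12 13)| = |(0 3 12 11 10 8 1 4 15)(2 13)| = 18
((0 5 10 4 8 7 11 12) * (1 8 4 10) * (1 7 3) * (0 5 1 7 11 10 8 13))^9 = ((0 1 13)(3 7 10 8)(5 11 12))^9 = (13)(3 7 10 8)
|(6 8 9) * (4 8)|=|(4 8 9 6)|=4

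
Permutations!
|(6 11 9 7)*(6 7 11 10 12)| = |(6 10 12)(9 11)| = 6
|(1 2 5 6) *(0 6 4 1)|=|(0 6)(1 2 5 4)|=4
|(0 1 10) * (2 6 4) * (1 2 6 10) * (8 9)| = 6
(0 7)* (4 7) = (0 4 7) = [4, 1, 2, 3, 7, 5, 6, 0]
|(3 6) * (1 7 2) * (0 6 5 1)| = |(0 6 3 5 1 7 2)| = 7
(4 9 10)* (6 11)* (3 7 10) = (3 7 10 4 9)(6 11) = [0, 1, 2, 7, 9, 5, 11, 10, 8, 3, 4, 6]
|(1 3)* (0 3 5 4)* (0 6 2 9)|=|(0 3 1 5 4 6 2 9)|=8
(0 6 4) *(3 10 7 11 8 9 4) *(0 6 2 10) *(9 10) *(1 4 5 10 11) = (0 2 9 5 10 7 1 4 6 3)(8 11) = [2, 4, 9, 0, 6, 10, 3, 1, 11, 5, 7, 8]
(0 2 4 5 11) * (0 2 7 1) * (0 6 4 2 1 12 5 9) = (0 7 12 5 11 1 6 4 9) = [7, 6, 2, 3, 9, 11, 4, 12, 8, 0, 10, 1, 5]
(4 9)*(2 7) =(2 7)(4 9) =[0, 1, 7, 3, 9, 5, 6, 2, 8, 4]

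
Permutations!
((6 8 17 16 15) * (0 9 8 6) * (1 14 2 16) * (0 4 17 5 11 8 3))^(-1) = (0 3 9)(1 17 4 15 16 2 14)(5 8 11)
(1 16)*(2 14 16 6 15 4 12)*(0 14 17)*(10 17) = [14, 6, 10, 3, 12, 5, 15, 7, 8, 9, 17, 11, 2, 13, 16, 4, 1, 0] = (0 14 16 1 6 15 4 12 2 10 17)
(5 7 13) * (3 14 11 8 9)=[0, 1, 2, 14, 4, 7, 6, 13, 9, 3, 10, 8, 12, 5, 11]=(3 14 11 8 9)(5 7 13)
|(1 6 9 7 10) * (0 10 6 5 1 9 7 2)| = |(0 10 9 2)(1 5)(6 7)| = 4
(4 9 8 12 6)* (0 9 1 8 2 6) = (0 9 2 6 4 1 8 12) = [9, 8, 6, 3, 1, 5, 4, 7, 12, 2, 10, 11, 0]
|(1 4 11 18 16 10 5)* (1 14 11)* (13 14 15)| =8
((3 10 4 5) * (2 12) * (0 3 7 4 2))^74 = ((0 3 10 2 12)(4 5 7))^74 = (0 12 2 10 3)(4 7 5)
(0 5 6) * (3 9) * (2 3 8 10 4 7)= (0 5 6)(2 3 9 8 10 4 7)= [5, 1, 3, 9, 7, 6, 0, 2, 10, 8, 4]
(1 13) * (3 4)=[0, 13, 2, 4, 3, 5, 6, 7, 8, 9, 10, 11, 12, 1]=(1 13)(3 4)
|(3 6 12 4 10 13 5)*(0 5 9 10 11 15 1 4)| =|(0 5 3 6 12)(1 4 11 15)(9 10 13)| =60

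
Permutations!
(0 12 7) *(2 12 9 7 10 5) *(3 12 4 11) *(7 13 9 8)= [8, 1, 4, 12, 11, 2, 6, 0, 7, 13, 5, 3, 10, 9]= (0 8 7)(2 4 11 3 12 10 5)(9 13)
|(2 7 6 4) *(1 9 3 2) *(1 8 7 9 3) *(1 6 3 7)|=|(1 7 3 2 9 6 4 8)|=8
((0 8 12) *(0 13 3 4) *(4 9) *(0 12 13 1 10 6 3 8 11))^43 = (0 11)(1 10 6 3 9 4 12)(8 13)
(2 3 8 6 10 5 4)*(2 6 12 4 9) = (2 3 8 12 4 6 10 5 9) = [0, 1, 3, 8, 6, 9, 10, 7, 12, 2, 5, 11, 4]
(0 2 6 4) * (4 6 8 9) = [2, 1, 8, 3, 0, 5, 6, 7, 9, 4] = (0 2 8 9 4)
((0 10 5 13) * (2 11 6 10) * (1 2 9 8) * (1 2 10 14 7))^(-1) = (0 13 5 10 1 7 14 6 11 2 8 9) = ((0 9 8 2 11 6 14 7 1 10 5 13))^(-1)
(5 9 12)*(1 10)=(1 10)(5 9 12)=[0, 10, 2, 3, 4, 9, 6, 7, 8, 12, 1, 11, 5]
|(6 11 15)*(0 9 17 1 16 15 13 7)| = 10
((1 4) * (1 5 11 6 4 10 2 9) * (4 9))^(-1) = (1 9 6 11 5 4 2 10)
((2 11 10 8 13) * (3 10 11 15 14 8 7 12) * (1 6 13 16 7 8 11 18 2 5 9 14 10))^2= (1 13 9 11 2 10 16 12)(3 6 5 14 18 15 8 7)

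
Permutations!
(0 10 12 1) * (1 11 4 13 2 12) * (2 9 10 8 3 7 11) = (0 8 3 7 11 4 13 9 10 1)(2 12) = [8, 0, 12, 7, 13, 5, 6, 11, 3, 10, 1, 4, 2, 9]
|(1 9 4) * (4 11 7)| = 5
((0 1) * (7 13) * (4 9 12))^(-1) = ((0 1)(4 9 12)(7 13))^(-1) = (0 1)(4 12 9)(7 13)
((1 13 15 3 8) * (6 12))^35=(15)(6 12)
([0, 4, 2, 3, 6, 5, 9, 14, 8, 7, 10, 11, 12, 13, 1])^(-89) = (1 4 6 9 7 14)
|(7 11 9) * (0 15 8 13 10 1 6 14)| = |(0 15 8 13 10 1 6 14)(7 11 9)| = 24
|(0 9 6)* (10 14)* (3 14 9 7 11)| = 8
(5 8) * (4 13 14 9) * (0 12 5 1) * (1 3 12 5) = (0 5 8 3 12 1)(4 13 14 9) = [5, 0, 2, 12, 13, 8, 6, 7, 3, 4, 10, 11, 1, 14, 9]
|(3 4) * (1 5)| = 2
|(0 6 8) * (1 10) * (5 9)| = 6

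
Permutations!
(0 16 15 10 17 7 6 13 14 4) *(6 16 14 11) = [14, 1, 2, 3, 0, 5, 13, 16, 8, 9, 17, 6, 12, 11, 4, 10, 15, 7] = (0 14 4)(6 13 11)(7 16 15 10 17)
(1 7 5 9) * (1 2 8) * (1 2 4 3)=(1 7 5 9 4 3)(2 8)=[0, 7, 8, 1, 3, 9, 6, 5, 2, 4]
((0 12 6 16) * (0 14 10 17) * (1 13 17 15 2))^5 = ((0 12 6 16 14 10 15 2 1 13 17))^5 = (0 10 17 14 13 16 1 6 2 12 15)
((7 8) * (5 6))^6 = (8)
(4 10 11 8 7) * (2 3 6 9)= (2 3 6 9)(4 10 11 8 7)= [0, 1, 3, 6, 10, 5, 9, 4, 7, 2, 11, 8]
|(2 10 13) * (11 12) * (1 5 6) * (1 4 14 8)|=6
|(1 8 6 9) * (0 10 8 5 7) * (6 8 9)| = 6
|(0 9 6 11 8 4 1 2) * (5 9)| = |(0 5 9 6 11 8 4 1 2)| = 9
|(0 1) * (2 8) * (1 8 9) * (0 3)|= 6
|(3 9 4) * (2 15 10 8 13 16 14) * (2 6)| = 24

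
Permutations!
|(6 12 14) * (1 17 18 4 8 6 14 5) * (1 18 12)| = 8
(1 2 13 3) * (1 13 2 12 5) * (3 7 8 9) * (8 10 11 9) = (1 12 5)(3 13 7 10 11 9) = [0, 12, 2, 13, 4, 1, 6, 10, 8, 3, 11, 9, 5, 7]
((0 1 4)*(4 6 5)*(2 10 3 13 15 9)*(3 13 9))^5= ((0 1 6 5 4)(2 10 13 15 3 9))^5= (2 9 3 15 13 10)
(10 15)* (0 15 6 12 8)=(0 15 10 6 12 8)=[15, 1, 2, 3, 4, 5, 12, 7, 0, 9, 6, 11, 8, 13, 14, 10]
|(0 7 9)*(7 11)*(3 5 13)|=|(0 11 7 9)(3 5 13)|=12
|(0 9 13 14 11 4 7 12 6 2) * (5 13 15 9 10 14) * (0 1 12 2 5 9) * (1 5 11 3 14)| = |(0 10 1 12 6 11 4 7 2 5 13 9 15)(3 14)| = 26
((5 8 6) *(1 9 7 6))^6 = (9)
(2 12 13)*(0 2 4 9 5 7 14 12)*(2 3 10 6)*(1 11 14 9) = (0 3 10 6 2)(1 11 14 12 13 4)(5 7 9) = [3, 11, 0, 10, 1, 7, 2, 9, 8, 5, 6, 14, 13, 4, 12]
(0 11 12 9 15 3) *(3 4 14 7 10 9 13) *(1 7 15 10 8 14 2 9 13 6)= (0 11 12 6 1 7 8 14 15 4 2 9 10 13 3)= [11, 7, 9, 0, 2, 5, 1, 8, 14, 10, 13, 12, 6, 3, 15, 4]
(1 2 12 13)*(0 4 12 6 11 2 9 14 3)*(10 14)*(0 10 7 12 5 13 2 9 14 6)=(0 4 5 13 1 14 3 10 6 11 9 7 12 2)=[4, 14, 0, 10, 5, 13, 11, 12, 8, 7, 6, 9, 2, 1, 3]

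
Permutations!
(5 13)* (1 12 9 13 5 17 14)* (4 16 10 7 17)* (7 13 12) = (1 7 17 14)(4 16 10 13)(9 12) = [0, 7, 2, 3, 16, 5, 6, 17, 8, 12, 13, 11, 9, 4, 1, 15, 10, 14]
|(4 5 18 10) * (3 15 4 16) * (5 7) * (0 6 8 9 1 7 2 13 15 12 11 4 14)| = 18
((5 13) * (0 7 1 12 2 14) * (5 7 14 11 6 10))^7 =(0 14)(1 13 10 11 12 7 5 6 2)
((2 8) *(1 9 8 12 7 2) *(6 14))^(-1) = ((1 9 8)(2 12 7)(6 14))^(-1) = (1 8 9)(2 7 12)(6 14)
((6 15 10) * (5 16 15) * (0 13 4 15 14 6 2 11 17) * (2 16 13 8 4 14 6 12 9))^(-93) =((0 8 4 15 10 16 6 5 13 14 12 9 2 11 17))^(-93) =(0 2 14 6 15)(4 17 9 13 16)(5 10 8 11 12)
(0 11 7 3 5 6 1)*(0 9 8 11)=(1 9 8 11 7 3 5 6)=[0, 9, 2, 5, 4, 6, 1, 3, 11, 8, 10, 7]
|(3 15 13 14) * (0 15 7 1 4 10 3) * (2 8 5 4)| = 8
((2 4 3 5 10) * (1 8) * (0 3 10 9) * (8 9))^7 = (0 3 5 8 1 9)(2 4 10)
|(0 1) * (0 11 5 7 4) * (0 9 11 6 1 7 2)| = |(0 7 4 9 11 5 2)(1 6)| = 14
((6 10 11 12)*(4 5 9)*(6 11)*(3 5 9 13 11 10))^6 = ((3 5 13 11 12 10 6)(4 9))^6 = (3 6 10 12 11 13 5)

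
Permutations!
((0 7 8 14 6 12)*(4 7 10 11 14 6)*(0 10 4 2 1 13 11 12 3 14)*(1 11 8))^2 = (0 7 13 6 14 11 4 1 8 3 2)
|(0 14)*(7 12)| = |(0 14)(7 12)| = 2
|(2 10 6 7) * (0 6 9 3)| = |(0 6 7 2 10 9 3)| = 7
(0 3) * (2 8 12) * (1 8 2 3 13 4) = (0 13 4 1 8 12 3) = [13, 8, 2, 0, 1, 5, 6, 7, 12, 9, 10, 11, 3, 4]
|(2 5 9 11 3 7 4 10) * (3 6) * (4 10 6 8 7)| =|(2 5 9 11 8 7 10)(3 4 6)| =21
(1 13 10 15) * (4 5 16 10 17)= [0, 13, 2, 3, 5, 16, 6, 7, 8, 9, 15, 11, 12, 17, 14, 1, 10, 4]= (1 13 17 4 5 16 10 15)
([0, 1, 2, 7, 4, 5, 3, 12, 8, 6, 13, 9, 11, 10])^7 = [0, 1, 2, 7, 4, 5, 3, 12, 8, 6, 13, 9, 11, 10]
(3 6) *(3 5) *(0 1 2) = (0 1 2)(3 6 5) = [1, 2, 0, 6, 4, 3, 5]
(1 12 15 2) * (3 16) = (1 12 15 2)(3 16) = [0, 12, 1, 16, 4, 5, 6, 7, 8, 9, 10, 11, 15, 13, 14, 2, 3]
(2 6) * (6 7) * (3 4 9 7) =(2 3 4 9 7 6) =[0, 1, 3, 4, 9, 5, 2, 6, 8, 7]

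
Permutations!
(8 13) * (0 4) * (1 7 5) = (0 4)(1 7 5)(8 13) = [4, 7, 2, 3, 0, 1, 6, 5, 13, 9, 10, 11, 12, 8]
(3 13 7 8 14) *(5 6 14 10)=(3 13 7 8 10 5 6 14)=[0, 1, 2, 13, 4, 6, 14, 8, 10, 9, 5, 11, 12, 7, 3]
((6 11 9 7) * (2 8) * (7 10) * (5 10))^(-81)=((2 8)(5 10 7 6 11 9))^(-81)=(2 8)(5 6)(7 9)(10 11)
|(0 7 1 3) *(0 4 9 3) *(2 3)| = 12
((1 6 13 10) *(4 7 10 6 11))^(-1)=((1 11 4 7 10)(6 13))^(-1)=(1 10 7 4 11)(6 13)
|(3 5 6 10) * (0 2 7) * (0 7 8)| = |(0 2 8)(3 5 6 10)| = 12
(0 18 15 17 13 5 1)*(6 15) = (0 18 6 15 17 13 5 1) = [18, 0, 2, 3, 4, 1, 15, 7, 8, 9, 10, 11, 12, 5, 14, 17, 16, 13, 6]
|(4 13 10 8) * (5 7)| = 4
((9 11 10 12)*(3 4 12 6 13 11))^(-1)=(3 9 12 4)(6 10 11 13)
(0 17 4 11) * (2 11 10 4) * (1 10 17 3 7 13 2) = (0 3 7 13 2 11)(1 10 4 17) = [3, 10, 11, 7, 17, 5, 6, 13, 8, 9, 4, 0, 12, 2, 14, 15, 16, 1]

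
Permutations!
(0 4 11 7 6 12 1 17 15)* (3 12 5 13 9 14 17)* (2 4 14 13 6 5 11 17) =(0 14 2 4 17 15)(1 3 12)(5 6 11 7)(9 13) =[14, 3, 4, 12, 17, 6, 11, 5, 8, 13, 10, 7, 1, 9, 2, 0, 16, 15]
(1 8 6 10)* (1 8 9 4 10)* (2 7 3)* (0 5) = (0 5)(1 9 4 10 8 6)(2 7 3) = [5, 9, 7, 2, 10, 0, 1, 3, 6, 4, 8]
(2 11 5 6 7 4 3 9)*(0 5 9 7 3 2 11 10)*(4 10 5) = (0 4 2 5 6 3 7 10)(9 11) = [4, 1, 5, 7, 2, 6, 3, 10, 8, 11, 0, 9]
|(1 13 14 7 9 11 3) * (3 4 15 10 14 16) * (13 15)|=11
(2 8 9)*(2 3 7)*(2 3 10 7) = (2 8 9 10 7 3) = [0, 1, 8, 2, 4, 5, 6, 3, 9, 10, 7]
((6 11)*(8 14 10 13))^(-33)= ((6 11)(8 14 10 13))^(-33)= (6 11)(8 13 10 14)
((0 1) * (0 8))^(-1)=((0 1 8))^(-1)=(0 8 1)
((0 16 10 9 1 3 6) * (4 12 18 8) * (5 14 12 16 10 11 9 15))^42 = (0 1 16 18 5)(3 11 8 14 10)(4 12 15 6 9) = ((0 10 15 5 14 12 18 8 4 16 11 9 1 3 6))^42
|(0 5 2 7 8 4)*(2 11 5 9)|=6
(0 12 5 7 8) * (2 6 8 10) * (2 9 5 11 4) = (0 12 11 4 2 6 8)(5 7 10 9) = [12, 1, 6, 3, 2, 7, 8, 10, 0, 5, 9, 4, 11]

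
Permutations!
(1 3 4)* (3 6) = (1 6 3 4) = [0, 6, 2, 4, 1, 5, 3]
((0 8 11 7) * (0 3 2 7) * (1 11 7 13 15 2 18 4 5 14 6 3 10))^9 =(0 10)(1 8)(3 5)(4 6)(7 11)(14 18)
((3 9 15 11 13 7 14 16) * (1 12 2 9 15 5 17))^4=((1 12 2 9 5 17)(3 15 11 13 7 14 16))^4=(1 5 2)(3 7 15 14 11 16 13)(9 12 17)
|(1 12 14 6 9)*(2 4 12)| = 7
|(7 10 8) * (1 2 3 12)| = 12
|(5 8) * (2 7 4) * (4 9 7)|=|(2 4)(5 8)(7 9)|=2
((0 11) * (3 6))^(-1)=((0 11)(3 6))^(-1)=(0 11)(3 6)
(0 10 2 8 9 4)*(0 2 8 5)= (0 10 8 9 4 2 5)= [10, 1, 5, 3, 2, 0, 6, 7, 9, 4, 8]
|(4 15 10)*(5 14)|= 6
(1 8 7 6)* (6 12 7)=(1 8 6)(7 12)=[0, 8, 2, 3, 4, 5, 1, 12, 6, 9, 10, 11, 7]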